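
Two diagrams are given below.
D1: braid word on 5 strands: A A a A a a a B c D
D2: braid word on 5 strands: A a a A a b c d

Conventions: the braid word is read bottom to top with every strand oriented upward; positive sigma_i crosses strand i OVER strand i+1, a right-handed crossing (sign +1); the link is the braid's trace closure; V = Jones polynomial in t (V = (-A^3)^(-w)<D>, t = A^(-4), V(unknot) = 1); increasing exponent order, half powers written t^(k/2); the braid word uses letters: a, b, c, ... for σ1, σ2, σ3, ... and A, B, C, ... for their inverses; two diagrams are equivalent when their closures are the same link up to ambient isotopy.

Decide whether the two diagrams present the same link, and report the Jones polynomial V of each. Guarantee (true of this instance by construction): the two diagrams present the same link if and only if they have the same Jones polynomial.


same link: yes
V(D1) = 1  [10 crossings, <D> = 1, w = 0]
D2 (bracket A^12; 8 crossings at w = +4): V = 1
note: all 2 diagrams share one V(t), hence one class


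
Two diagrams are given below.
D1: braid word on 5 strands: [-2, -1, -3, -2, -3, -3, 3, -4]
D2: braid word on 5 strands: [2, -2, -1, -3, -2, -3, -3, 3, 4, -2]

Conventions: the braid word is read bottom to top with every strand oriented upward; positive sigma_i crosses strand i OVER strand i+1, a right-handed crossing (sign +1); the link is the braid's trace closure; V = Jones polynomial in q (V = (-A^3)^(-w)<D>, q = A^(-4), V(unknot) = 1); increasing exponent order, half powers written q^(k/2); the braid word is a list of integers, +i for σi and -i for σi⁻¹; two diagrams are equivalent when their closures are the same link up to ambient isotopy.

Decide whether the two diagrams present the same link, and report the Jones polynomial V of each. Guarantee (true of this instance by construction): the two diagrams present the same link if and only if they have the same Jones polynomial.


equivalent: yes
V(D1) = -q^-4 + q^-3 + q^-1  (w -6, c 8, <D> = A^-14 + A^-6 - A^-2)
V(D2) = -q^-4 + q^-3 + q^-1  (w -4, c 10, <D> = A^-8 + 1 - A^4)
why: Markov moves rewrite D1 (8 crossings) into D2 (10)


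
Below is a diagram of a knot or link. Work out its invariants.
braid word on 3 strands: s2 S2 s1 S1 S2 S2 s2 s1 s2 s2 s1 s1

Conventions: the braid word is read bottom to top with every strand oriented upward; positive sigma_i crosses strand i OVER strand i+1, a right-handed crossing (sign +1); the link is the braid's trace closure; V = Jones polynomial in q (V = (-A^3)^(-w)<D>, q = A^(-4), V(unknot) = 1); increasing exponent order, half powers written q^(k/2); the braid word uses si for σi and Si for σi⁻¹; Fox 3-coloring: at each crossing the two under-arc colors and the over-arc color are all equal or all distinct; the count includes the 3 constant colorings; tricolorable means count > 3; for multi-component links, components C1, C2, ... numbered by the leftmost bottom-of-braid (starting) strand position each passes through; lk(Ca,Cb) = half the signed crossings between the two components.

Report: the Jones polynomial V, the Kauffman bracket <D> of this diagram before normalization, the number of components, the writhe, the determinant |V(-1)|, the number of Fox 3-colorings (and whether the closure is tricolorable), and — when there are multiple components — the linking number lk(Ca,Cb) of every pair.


V = q - q^2 + 2q^3 - q^4 + q^5 - q^6
<D> = -A^-12 + A^-8 - A^-4 + 2 - A^4 + A^8 (w = +4)
1 component over 12 crossings, w = +4
3 Fox colorings among 3^12, |V(-1)| = 7: not tricolorable
why: inverse pairs cancel, leaving σ2⁻¹ σ1 σ2 σ2 σ1 σ1


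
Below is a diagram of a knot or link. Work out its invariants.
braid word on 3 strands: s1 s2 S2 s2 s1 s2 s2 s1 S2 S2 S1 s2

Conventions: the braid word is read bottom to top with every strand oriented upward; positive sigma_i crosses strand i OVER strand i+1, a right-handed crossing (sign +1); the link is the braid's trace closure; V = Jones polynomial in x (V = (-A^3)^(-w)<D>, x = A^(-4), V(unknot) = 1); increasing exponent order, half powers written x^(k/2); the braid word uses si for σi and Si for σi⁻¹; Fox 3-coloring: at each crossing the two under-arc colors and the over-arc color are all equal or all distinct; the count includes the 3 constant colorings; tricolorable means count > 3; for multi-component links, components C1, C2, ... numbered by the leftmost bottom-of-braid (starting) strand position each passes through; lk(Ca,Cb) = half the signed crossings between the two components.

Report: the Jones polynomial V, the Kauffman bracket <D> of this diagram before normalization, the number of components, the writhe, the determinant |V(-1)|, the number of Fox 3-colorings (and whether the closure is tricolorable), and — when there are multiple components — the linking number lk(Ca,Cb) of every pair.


V = x - x^2 + 2x^3 - x^4 + x^5 - x^6
<D> = -A^-12 + A^-8 - A^-4 + 2 - A^4 + A^8 (w = +4)
1 component over 12 crossings, w = +4
3 Fox colorings among 3^12, |V(-1)| = 7: not tricolorable
why: w = +4 shifts under R1 moves; the (-A^3)^(-4) factor cancels that in V


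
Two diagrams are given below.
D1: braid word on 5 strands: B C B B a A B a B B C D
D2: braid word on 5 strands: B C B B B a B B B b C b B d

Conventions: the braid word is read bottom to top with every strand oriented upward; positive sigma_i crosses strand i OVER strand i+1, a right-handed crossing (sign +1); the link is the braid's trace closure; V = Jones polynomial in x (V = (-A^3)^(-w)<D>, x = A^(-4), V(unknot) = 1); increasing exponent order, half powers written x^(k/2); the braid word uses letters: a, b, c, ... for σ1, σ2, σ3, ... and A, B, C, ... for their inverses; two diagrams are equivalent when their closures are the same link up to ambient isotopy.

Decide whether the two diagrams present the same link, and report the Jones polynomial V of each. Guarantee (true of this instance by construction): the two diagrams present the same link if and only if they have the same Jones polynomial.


equivalent: yes
D1 (bracket A^-12 + A^-4 - 1 + A^4 - A^8 + A^12 - A^16; 12 crossings at w = -8): V = -x^-10 + x^-9 - x^-8 + x^-7 - x^-6 + x^-5 + x^-3
V(D2) = -x^-10 + x^-9 - x^-8 + x^-7 - x^-6 + x^-5 + x^-3  [14 crossings, <D> = A^-6 + A^2 - A^6 + A^10 - A^14 + A^18 - A^22, w = -6]
observation: one V(x) for all 2 diagrams — one class (guaranteed)


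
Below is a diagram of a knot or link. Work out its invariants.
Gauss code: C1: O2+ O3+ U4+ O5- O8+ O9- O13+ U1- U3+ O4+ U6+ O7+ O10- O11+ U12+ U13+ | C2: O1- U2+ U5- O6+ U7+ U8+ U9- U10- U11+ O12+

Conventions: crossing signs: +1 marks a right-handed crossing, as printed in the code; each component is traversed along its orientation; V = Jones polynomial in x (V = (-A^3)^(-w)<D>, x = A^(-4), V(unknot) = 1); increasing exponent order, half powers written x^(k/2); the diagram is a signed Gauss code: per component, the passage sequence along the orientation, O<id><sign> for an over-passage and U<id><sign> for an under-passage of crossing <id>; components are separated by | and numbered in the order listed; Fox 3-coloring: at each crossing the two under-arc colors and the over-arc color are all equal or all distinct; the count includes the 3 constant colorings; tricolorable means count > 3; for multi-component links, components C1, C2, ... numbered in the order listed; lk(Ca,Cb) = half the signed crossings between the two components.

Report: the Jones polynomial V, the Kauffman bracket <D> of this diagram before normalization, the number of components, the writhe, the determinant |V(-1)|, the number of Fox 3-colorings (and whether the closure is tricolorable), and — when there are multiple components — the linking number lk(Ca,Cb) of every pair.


V(x) = -2x^(3/2) + 2x^(5/2) - 4x^(7/2) + 4x^(9/2) - 4x^(11/2) + 3x^(13/2) - 2x^(15/2) + x^(17/2)
bracket: -A^-19 + 2A^-15 - 3A^-11 + 4A^-7 - 4A^-3 + 4A - 2A^5 + 2A^9, w = +5
2 components, writhe +5, over 13 crossings
lk(C1,C2) = +1
det 22, colorings 3 of 3^13 — not tricolorable
observation: summing lk over 1 pair gives +1


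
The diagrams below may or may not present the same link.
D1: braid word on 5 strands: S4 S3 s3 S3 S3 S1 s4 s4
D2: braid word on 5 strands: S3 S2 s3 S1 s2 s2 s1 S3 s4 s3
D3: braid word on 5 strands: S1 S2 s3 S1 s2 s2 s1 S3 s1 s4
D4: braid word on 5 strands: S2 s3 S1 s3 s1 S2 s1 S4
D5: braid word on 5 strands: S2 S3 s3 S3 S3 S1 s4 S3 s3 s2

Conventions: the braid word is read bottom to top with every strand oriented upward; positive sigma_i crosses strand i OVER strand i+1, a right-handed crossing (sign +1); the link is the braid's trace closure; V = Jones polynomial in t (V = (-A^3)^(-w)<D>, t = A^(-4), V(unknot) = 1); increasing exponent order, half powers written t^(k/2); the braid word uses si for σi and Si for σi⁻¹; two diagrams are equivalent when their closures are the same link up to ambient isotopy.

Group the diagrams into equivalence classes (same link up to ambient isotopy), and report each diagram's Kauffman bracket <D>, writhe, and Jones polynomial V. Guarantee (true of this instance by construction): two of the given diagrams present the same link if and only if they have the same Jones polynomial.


grouping into links: {D1, D5} | {D2, D3} | {D4}
V(D1) = t^-3 + t^-2 + t^-1 + 1  (w -2, c 8, <D> = A^-6 + A^-2 + A^2 + A^6)
D2 (bracket A^-6 + A^-2 + A^2 + A^6; 10 crossings at w = +2): V = 1 + t + t^2 + t^3
V(D3) = 1 + t + t^2 + t^3  [10 crossings, <D> = A^-6 + A^-2 + A^2 + A^6, w = +2]
D4 (bracket A^-8 + 2 + A^8; 8 crossings at w = 0): V = t^-2 + 2 + t^2
D5 (bracket A^-6 + A^-2 + A^2 + A^6; 10 crossings at w = -2): V = t^-3 + t^-2 + t^-1 + 1
why: comparing 5 Jones polynomials yields 3 groups


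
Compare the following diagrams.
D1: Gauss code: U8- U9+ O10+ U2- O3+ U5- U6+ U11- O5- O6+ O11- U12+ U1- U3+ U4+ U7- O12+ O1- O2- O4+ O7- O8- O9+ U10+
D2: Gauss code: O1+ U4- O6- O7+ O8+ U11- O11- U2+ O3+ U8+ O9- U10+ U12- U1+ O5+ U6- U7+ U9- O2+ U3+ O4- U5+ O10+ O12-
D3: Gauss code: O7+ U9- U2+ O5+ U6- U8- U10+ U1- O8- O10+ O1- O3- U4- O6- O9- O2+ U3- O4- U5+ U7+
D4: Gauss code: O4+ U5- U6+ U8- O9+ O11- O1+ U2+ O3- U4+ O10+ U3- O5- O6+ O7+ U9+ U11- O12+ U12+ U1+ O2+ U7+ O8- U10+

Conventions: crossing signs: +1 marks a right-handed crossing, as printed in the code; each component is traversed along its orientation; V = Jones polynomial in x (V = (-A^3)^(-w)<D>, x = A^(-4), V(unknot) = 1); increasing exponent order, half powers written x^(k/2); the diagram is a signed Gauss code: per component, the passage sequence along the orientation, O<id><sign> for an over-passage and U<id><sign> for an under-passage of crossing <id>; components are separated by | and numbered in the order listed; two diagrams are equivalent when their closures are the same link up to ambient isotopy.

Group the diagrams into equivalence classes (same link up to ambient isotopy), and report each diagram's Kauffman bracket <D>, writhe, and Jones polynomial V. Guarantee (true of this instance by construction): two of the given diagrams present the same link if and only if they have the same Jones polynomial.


classes: {D1} | {D2, D4} | {D3}
V(D1) = 1  [12 crossings, <D> = 1, w = 0]
V(D2) = x^-1 - 2 + 3x - 3x^2 + 4x^3 - 3x^4 + 2x^5 - x^6  [12 crossings, <D> = -A^-18 + 2A^-14 - 3A^-10 + 4A^-6 - 3A^-2 + 3A^2 - 2A^6 + A^10, w = +2]
V(D3) = -x^-4 + x^-3 + x^-1  (w -2, c 10, <D> = A^-2 + A^6 - A^10)
V(D4) = x^-1 - 2 + 3x - 3x^2 + 4x^3 - 3x^4 + 2x^5 - x^6  (w +4, c 12, <D> = -A^-12 + 2A^-8 - 3A^-4 + 4 - 3A^4 + 3A^8 - 2A^12 + A^16)
note: V(x) takes 3 values over 4 diagrams, fixing the grouping


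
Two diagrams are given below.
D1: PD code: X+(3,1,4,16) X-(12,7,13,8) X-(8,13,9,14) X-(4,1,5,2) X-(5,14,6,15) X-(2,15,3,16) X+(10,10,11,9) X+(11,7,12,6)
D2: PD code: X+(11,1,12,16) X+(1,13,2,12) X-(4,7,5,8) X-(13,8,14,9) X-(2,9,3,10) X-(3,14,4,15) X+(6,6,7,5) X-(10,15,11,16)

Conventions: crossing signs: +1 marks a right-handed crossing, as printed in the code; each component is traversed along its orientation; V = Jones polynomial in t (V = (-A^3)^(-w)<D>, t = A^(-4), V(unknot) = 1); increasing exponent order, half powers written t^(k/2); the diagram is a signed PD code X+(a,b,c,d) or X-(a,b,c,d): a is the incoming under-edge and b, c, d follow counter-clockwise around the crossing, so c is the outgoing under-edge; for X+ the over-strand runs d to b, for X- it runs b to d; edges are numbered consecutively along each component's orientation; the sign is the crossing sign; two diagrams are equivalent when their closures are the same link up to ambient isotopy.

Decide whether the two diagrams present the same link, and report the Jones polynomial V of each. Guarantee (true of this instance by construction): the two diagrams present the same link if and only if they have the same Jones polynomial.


equivalent: yes
D1 (bracket A^-6; 8 crossings at w = -2): V = 1
V(D2) = 1  [8 crossings, <D> = A^-6, w = -2]
observation: all 2 diagrams share one V(t), hence one class


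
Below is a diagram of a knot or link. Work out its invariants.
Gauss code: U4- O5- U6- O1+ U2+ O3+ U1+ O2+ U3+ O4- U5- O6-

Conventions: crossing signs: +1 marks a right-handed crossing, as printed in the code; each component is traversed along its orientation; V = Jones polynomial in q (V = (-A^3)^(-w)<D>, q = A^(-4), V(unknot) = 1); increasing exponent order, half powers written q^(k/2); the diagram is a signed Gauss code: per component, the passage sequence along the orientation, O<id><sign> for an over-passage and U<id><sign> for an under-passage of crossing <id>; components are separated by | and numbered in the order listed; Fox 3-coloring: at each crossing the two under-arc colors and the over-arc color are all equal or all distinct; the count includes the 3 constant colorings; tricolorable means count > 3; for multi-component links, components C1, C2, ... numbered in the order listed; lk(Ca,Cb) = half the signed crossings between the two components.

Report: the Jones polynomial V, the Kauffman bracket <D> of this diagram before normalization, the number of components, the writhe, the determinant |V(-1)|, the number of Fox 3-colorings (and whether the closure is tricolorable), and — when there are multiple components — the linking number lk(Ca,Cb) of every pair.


V = -q^-3 + q^-2 - q^-1 + 3 - q + q^2 - q^3
<D> = -A^-12 + A^-8 - A^-4 + 3 - A^4 + A^8 - A^12 (w = 0)
1 component over 6 crossings, w = 0
27 Fox colorings among 3^6, |V(-1)| = 9: tricolorable
why: det 9 = |V(-1)|; divisible by 3, so tricolorable


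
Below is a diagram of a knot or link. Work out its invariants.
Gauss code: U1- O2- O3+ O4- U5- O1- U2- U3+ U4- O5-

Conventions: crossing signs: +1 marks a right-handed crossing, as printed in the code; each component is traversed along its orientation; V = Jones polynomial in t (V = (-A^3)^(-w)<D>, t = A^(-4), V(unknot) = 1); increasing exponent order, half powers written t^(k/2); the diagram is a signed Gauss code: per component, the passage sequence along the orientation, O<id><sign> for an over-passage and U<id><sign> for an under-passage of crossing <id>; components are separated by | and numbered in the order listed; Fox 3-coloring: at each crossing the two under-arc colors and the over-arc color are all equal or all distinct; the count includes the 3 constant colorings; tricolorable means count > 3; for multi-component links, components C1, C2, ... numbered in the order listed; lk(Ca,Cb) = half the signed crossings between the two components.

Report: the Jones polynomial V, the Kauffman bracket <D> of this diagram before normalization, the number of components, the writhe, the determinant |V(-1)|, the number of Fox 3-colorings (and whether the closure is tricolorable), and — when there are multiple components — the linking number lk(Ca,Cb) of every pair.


Jones polynomial: V(t) = -t^-4 + t^-3 + t^-1
<D> = -A^-5 - A^3 + A^7; writhe -3
components 1, writhe -3 (5 crossings)
3-colorings: 9 of 3^5, det 3 — tricolorable
note: w = -3 shifts under R1 moves; the (-A^3)^(3) factor cancels that in V


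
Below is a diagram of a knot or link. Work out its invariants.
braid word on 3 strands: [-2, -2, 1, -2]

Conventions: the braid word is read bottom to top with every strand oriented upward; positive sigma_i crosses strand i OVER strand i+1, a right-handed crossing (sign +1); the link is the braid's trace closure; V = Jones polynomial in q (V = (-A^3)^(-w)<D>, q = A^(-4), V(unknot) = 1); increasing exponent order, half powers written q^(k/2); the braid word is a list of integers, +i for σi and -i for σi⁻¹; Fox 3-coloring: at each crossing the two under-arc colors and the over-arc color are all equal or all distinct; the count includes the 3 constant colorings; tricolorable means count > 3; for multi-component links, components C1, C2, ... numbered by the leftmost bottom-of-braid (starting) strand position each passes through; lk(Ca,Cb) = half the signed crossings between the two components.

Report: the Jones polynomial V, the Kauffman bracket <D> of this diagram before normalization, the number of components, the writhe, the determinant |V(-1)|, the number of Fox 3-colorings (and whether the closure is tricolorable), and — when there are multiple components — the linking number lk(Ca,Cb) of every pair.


V(q) = -q^-4 + q^-3 + q^-1
bracket: A^-2 + A^6 - A^10, w = -2
1 component, writhe -2, over 4 crossings
det 3, colorings 9 of 3^4 — tricolorable
observation: the span of V is 3, forcing >= 3 crossings in any diagram


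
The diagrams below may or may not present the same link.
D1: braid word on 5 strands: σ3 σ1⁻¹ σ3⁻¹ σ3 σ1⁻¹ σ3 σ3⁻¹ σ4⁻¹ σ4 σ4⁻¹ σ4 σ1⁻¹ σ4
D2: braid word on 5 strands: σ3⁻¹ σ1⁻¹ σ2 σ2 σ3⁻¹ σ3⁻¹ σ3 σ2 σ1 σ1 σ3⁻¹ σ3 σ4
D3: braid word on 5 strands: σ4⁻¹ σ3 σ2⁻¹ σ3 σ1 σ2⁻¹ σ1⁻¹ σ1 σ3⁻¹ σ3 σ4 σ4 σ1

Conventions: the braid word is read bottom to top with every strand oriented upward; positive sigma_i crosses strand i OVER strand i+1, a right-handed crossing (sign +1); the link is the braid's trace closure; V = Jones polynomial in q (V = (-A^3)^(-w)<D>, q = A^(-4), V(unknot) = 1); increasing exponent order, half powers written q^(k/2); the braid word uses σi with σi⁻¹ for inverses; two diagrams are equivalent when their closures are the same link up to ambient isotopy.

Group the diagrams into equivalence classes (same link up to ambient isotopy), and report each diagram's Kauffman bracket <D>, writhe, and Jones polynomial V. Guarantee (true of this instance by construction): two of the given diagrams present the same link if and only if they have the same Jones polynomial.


classes: {D1} | {D2} | {D3}
V(D1) = q^(-9/2) - q^(-5/2) - q^(-3/2) - q^(-1/2)  [13 crossings, <D> = A^-1 + A^3 + A^7 - A^15, w = -1]
D2 (bracket -A^-5 + 2A^-1 - A^3 + 2A^7 - A^11 + A^15; 13 crossings at w = +3): V = -q^(-3/2) + q^(-1/2) - 2q^(1/2) + q^(3/2) - 2q^(5/2) + q^(7/2)
V(D3) = -q^(-3/2) + 2q^(-1/2) - 2q^(1/2) + 2q^(3/2) - 3q^(5/2) + q^(7/2) - q^(9/2)  [13 crossings, <D> = A^-9 - A^-5 + 3A^-1 - 2A^3 + 2A^7 - 2A^11 + A^15, w = +3]
note: 3 classes among 3 diagrams; unequal V(q) rules out equality


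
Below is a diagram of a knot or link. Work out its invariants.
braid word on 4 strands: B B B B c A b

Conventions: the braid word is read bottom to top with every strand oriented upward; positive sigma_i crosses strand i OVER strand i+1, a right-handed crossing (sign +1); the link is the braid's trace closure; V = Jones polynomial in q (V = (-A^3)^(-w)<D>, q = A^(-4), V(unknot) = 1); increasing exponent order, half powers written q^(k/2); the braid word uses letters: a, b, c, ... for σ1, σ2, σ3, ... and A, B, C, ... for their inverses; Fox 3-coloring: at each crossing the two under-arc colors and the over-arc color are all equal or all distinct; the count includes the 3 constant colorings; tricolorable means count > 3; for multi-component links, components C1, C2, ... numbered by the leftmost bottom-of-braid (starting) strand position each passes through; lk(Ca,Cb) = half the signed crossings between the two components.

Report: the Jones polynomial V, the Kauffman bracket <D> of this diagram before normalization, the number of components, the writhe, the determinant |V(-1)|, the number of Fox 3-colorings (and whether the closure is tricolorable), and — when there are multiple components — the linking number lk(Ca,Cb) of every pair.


V(q) = -q^-4 + q^-3 + q^-1
bracket: -A^-5 - A^3 + A^7, w = -3
1 component, writhe -3, over 7 crossings
det 3, colorings 9 of 3^7 — tricolorable
observation: w = -3 (over 7 crossings) is diagram-only; (-A^3)^(3) removes it from V


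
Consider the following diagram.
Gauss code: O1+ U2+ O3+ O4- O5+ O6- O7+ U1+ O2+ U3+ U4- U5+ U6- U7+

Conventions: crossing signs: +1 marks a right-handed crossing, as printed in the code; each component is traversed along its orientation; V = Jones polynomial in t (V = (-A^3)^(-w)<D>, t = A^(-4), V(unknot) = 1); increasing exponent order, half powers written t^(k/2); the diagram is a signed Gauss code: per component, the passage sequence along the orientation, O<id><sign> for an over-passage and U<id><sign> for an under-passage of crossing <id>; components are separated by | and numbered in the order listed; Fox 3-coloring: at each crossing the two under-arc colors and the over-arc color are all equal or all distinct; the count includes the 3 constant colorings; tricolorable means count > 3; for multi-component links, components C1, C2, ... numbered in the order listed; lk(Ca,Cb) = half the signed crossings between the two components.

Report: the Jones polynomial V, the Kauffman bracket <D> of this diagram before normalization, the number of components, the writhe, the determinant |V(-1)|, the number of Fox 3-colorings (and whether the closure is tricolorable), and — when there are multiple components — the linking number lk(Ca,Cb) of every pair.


V = t + t^3 - t^4
<D> = A^-7 - A^-3 - A^5 (w = +3)
1 component over 7 crossings, w = +3
9 Fox colorings among 3^7, |V(-1)| = 3: tricolorable
why: V spans 3 powers of t: at least 3 crossings in any diagram


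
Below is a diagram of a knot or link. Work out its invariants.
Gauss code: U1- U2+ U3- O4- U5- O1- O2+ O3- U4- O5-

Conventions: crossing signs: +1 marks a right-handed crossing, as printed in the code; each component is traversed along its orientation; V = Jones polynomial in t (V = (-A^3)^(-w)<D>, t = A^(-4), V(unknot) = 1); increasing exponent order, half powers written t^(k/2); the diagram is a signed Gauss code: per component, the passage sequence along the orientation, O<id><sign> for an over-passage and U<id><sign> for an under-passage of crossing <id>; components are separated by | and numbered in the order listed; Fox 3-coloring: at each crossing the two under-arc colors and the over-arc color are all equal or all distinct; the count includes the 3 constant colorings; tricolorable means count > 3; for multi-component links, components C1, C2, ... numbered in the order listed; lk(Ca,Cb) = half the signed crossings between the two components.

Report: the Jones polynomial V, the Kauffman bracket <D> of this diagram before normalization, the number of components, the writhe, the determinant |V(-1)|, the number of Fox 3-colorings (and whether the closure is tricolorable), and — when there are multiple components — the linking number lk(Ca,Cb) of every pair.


V(t) = -t^-4 + t^-3 + t^-1
bracket: -A^-5 - A^3 + A^7, w = -3
1 component, writhe -3, over 5 crossings
det 3, colorings 9 of 3^5 — tricolorable
observation: det 3 = |V(-1)|; divisible by 3, so tricolorable


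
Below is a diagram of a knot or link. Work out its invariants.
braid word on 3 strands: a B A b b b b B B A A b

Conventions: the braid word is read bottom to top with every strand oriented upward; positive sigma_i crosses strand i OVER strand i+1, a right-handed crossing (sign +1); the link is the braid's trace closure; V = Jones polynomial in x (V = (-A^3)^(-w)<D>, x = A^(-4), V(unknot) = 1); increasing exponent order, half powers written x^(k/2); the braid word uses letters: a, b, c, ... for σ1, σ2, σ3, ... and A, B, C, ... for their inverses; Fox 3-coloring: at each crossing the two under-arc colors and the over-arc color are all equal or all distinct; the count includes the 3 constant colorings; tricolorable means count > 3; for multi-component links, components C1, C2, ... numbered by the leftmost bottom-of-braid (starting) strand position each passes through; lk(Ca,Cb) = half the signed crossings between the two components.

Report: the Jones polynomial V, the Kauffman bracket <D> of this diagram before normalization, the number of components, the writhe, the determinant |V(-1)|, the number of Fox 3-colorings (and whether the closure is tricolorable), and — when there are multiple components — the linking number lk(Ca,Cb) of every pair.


V = -x^-3 + x^-2 - x^-1 + 3 - x + x^2 - x^3
<D> = -A^-12 + A^-8 - A^-4 + 3 - A^4 + A^8 - A^12 (w = 0)
1 component over 12 crossings, w = 0
27 Fox colorings among 3^12, |V(-1)| = 9: tricolorable
why: det 9 = |V(-1)|; divisible by 3, so tricolorable


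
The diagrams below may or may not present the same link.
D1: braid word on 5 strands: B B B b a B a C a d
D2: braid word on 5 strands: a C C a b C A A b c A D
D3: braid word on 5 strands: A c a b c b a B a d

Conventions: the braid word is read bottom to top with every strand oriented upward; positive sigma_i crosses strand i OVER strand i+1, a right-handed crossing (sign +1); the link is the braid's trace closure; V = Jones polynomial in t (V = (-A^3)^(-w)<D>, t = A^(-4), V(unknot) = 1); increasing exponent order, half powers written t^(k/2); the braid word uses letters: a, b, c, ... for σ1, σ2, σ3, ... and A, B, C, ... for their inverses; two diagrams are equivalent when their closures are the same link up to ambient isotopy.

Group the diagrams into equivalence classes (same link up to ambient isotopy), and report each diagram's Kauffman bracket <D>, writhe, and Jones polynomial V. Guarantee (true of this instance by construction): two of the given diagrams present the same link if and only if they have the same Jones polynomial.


grouping into links: {D1} | {D2} | {D3}
V(D1) = -t^-3 + 2t^-2 - 2t^-1 + 3 - 2t + 2t^2 - t^3  (w 0, c 10, <D> = -A^-12 + 2A^-8 - 2A^-4 + 3 - 2A^4 + 2A^8 - A^12)
D2 (bracket A^-6; 12 crossings at w = -2): V = 1
D3 (bracket -A^-6 + A^-2 - A^2 + 2A^6 - A^10 + A^14; 10 crossings at w = +6): V = t - t^2 + 2t^3 - t^4 + t^5 - t^6
why: comparing 3 Jones polynomials yields 3 groups


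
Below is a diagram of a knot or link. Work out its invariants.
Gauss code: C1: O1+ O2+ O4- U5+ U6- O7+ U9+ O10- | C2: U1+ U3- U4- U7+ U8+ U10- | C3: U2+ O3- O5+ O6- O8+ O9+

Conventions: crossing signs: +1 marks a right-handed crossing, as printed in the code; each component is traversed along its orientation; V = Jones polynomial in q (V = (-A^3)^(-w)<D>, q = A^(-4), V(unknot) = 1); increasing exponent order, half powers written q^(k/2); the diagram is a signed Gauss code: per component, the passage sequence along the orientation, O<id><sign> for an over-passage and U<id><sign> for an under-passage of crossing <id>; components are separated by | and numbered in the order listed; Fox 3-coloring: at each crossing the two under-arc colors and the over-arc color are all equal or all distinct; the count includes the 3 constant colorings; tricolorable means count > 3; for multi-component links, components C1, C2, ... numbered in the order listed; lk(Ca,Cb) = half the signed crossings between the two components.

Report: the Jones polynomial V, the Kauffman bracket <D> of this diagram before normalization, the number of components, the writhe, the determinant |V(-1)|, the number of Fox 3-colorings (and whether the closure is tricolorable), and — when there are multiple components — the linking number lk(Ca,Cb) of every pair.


V(q) = 1 + q + q^2 + q^3
bracket: A^-6 + A^-2 + A^2 + A^6, w = +2
3 components, writhe +2, over 10 crossings
lk(C1,C2) = 0
linking number lk(C1,C3) = +1
lk(C2,C3): 0
det 0, colorings 9 of 3^10 — tricolorable
observation: span 3 respects span(V) <= c + mu - 1 = 12 for this 3-component diagram


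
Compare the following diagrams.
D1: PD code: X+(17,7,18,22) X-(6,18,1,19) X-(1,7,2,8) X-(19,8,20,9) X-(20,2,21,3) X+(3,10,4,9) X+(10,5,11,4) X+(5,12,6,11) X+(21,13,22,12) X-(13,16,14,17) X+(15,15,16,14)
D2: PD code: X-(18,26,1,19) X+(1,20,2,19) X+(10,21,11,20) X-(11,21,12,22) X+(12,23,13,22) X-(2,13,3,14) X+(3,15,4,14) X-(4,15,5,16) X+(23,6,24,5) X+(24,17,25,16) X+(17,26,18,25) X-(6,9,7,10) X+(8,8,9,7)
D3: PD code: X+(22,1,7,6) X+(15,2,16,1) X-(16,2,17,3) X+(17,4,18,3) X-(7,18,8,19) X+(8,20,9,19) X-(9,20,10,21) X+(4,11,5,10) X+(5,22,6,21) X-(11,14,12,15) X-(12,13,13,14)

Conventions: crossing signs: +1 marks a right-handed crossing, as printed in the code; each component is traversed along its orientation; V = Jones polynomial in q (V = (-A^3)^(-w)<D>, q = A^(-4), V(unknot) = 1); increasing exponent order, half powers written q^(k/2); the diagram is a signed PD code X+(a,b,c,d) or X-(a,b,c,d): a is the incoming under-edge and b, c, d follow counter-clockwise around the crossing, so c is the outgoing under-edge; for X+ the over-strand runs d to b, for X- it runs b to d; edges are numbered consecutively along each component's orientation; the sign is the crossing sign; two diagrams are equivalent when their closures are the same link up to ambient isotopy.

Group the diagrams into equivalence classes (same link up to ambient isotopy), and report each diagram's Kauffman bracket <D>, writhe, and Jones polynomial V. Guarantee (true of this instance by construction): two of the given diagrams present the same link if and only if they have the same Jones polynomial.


grouping into links: {D1} | {D2, D3}
V(D1) = -q^(-3/2) + q^(-1/2) - 2q^(1/2) + q^(3/2) - 2q^(5/2) + q^(7/2)  (w +1, c 11, <D> = -A^-11 + 2A^-7 - A^-3 + 2A - A^5 + A^9)
D2 (bracket A^-9 + A^-1 - A^3 + A^7; 13 crossings at w = +3): V = -q^(1/2) + q^(3/2) - q^(5/2) - q^(9/2)
V(D3) = -q^(1/2) + q^(3/2) - q^(5/2) - q^(9/2)  (w +1, c 11, <D> = A^-15 + A^-7 - A^-3 + A)
key observation: 2 classes among 3 diagrams; unequal V(q) rules out equality


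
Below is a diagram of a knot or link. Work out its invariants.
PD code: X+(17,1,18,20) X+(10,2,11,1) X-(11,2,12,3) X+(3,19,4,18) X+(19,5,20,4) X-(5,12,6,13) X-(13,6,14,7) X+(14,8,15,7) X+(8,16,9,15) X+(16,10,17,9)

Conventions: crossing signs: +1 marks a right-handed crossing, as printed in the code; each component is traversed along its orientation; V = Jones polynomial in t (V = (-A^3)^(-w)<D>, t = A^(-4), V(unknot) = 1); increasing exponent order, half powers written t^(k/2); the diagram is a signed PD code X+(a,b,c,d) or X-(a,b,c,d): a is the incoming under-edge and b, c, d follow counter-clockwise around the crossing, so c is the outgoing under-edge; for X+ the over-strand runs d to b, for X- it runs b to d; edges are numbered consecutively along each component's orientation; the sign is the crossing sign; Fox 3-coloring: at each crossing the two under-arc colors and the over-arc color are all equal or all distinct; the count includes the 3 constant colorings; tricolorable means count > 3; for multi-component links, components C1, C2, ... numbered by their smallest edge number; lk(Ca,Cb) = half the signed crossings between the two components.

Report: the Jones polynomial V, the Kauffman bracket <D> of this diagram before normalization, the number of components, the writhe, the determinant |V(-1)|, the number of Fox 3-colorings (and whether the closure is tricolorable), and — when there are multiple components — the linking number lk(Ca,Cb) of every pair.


V(t) = t + t^3 - t^4
bracket: -A^-4 + 1 + A^8, w = +4
1 component, writhe +4, over 10 crossings
det 3, colorings 9 of 3^10 — tricolorable
observation: w = +4 (over 10 crossings) is diagram-only; (-A^3)^(-4) removes it from V


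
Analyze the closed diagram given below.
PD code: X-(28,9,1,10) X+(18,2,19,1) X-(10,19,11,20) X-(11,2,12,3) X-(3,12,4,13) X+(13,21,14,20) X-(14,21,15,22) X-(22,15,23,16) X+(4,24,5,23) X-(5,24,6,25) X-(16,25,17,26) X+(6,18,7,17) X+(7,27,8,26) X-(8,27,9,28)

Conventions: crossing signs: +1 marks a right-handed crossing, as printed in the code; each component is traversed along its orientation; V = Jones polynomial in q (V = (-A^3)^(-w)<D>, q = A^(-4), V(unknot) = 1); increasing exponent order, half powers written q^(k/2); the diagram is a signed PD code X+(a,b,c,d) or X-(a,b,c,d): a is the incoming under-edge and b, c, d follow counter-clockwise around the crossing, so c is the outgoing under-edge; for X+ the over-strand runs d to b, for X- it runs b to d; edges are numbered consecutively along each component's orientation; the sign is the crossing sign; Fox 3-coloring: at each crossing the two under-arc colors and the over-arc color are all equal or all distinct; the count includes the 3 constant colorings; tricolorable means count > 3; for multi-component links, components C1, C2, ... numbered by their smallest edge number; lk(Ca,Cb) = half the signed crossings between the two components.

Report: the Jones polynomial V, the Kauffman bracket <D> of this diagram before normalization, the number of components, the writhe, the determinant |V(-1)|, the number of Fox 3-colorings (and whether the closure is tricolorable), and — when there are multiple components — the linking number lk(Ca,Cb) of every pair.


Jones polynomial: V(q) = q^-7 - 2q^-6 + 2q^-5 - 3q^-4 + 3q^-3 - 2q^-2 + 2q^-1
<D> = 2A^-8 - 2A^-4 + 3 - 3A^4 + 2A^8 - 2A^12 + A^16; writhe -4
components 1, writhe -4 (14 crossings)
3-colorings: 9 of 3^14, det 15 — tricolorable
note: w = -4 (over 14 crossings) is diagram-only; (-A^3)^(4) removes it from V


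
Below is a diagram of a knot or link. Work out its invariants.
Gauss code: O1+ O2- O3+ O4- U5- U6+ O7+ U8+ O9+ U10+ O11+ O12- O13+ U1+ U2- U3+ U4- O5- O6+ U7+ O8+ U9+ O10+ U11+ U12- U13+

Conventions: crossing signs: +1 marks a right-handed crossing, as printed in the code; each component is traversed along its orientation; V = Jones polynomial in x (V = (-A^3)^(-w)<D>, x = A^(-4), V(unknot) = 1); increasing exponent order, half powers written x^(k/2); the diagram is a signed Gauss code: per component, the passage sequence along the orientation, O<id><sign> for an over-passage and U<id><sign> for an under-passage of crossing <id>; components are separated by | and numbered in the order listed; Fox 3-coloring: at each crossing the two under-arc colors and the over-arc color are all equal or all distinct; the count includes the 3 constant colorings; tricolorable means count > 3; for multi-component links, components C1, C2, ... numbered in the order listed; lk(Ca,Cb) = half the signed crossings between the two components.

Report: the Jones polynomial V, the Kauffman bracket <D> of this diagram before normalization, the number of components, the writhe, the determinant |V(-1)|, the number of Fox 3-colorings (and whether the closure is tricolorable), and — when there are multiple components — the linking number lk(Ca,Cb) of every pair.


V = x^2 + x^4 - x^5 + x^6 - x^7
<D> = A^-13 - A^-9 + A^-5 - A^-1 - A^7 (w = +5)
1 component over 13 crossings, w = +5
3 Fox colorings among 3^13, |V(-1)| = 5: not tricolorable
why: w = +5 (over 13 crossings) is diagram-only; (-A^3)^(-5) removes it from V


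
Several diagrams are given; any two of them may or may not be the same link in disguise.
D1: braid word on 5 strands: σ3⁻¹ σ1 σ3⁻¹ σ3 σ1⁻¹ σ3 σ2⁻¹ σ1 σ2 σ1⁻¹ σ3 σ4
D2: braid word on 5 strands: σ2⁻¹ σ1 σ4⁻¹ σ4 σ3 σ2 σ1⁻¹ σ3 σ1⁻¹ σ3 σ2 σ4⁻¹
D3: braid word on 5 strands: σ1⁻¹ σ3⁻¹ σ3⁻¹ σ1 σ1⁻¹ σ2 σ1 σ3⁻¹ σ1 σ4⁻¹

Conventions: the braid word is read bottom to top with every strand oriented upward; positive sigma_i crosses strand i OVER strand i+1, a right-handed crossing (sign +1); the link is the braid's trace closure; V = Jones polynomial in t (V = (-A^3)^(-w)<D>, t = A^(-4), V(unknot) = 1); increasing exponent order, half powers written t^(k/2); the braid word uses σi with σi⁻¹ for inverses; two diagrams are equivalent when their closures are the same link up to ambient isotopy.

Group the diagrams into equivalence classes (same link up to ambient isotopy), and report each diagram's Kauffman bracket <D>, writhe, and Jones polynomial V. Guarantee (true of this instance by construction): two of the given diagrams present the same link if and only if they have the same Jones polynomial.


classes: {D1} | {D2} | {D3}
V(D1) = 1  [12 crossings, <D> = A^6, w = +2]
V(D2) = t + t^3 - t^4  (w +2, c 12, <D> = -A^-10 + A^-6 + A^2)
V(D3) = -t^-4 + t^-3 + t^-1  [10 crossings, <D> = A^-2 + A^6 - A^10, w = -2]
note: comparing 3 Jones polynomials yields 3 groups


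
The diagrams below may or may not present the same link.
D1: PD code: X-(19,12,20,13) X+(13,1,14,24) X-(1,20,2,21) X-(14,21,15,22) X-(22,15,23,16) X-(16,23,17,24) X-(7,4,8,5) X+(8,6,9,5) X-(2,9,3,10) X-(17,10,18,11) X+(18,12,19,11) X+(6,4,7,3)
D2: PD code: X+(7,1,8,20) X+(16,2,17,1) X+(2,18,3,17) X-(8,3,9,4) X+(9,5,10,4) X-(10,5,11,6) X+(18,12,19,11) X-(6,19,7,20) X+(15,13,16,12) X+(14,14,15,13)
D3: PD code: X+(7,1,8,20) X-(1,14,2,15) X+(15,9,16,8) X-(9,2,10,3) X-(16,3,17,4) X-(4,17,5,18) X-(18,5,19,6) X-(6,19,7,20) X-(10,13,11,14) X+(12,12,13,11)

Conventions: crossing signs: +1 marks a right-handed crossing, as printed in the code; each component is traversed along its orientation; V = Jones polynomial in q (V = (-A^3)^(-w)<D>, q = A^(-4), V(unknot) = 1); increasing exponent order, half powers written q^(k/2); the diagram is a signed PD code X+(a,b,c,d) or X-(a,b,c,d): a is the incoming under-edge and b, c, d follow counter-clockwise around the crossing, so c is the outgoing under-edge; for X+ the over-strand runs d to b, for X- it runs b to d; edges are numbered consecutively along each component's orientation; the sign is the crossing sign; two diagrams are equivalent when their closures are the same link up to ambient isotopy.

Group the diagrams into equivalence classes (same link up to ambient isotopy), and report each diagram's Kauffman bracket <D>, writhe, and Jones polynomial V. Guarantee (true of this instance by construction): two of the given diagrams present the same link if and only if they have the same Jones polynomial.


grouping into links: {D1, D3} | {D2}
V(D1) = -q^-6 + q^-5 - q^-4 + 2q^-3 - q^-2 + q^-1  (w -4, c 12, <D> = A^-8 - A^-4 + 2 - A^4 + A^8 - A^12)
D2 (bracket -A^-4 + 1 + A^8; 10 crossings at w = +4): V = q + q^3 - q^4
V(D3) = -q^-6 + q^-5 - q^-4 + 2q^-3 - q^-2 + q^-1  [10 crossings, <D> = A^-8 - A^-4 + 2 - A^4 + A^8 - A^12, w = -4]
why: V(q) takes 2 values over 3 diagrams, fixing the grouping


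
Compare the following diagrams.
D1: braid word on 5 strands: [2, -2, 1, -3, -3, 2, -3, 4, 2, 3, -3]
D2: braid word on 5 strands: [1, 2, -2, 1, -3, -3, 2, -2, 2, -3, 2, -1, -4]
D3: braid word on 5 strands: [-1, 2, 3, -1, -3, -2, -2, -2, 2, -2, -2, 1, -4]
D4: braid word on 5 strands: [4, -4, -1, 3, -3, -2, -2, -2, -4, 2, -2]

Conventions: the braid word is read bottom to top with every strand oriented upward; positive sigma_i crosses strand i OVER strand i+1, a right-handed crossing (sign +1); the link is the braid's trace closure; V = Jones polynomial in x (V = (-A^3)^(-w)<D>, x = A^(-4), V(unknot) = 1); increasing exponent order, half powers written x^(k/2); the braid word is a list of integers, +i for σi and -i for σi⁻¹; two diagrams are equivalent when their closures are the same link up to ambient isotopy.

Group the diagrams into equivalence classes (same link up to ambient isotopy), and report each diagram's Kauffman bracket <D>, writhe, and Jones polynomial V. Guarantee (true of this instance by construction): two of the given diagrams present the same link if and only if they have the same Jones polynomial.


grouping into links: {D1, D2} | {D3, D4}
V(D1) = x^(-7/2) - 2x^(-5/2) + x^(-3/2) - 2x^(-1/2) + x^(1/2) - x^(3/2)  (w +1, c 11, <D> = A^-3 - A + 2A^5 - A^9 + 2A^13 - A^17)
V(D2) = x^(-7/2) - 2x^(-5/2) + x^(-3/2) - 2x^(-1/2) + x^(1/2) - x^(3/2)  [13 crossings, <D> = A^-9 - A^-5 + 2A^-1 - A^3 + 2A^7 - A^11, w = -1]
D3 (bracket A^-13 + A^-9 + A^-5 - A^3; 13 crossings at w = -5): V = x^(-9/2) - x^(-5/2) - x^(-3/2) - x^(-1/2)
V(D4) = x^(-9/2) - x^(-5/2) - x^(-3/2) - x^(-1/2)  [11 crossings, <D> = A^-13 + A^-9 + A^-5 - A^3, w = -5]
why: 2 classes among 4 diagrams; unequal V(x) rules out equality
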